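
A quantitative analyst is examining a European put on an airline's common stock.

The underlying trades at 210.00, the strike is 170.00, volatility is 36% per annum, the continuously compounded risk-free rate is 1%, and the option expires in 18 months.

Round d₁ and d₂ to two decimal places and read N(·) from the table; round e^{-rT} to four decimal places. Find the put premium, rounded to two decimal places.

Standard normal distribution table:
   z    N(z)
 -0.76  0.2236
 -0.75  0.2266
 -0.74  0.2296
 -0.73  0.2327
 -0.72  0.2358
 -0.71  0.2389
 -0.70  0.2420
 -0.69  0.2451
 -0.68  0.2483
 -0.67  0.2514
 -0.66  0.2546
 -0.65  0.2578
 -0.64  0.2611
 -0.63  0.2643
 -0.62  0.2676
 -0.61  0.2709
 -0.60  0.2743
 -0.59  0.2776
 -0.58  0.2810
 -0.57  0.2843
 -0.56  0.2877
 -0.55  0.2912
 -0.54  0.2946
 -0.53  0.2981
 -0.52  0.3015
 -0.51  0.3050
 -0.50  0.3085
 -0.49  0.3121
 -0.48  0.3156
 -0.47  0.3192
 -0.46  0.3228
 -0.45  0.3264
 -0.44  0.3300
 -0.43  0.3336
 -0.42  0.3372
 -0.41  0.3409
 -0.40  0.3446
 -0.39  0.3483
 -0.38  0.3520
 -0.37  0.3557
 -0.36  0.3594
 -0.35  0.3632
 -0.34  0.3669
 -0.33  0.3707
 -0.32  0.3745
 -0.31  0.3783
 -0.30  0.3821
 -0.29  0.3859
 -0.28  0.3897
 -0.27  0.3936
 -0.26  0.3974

σ√T = 0.36 × 1.2247 = 0.4409
d₁ = [ln(210/170) + (0.01 + 0.36²/2)·1.5] / 0.4409 = [0.2113 + 0.1122] / 0.4409 = 0.7337 ≈ 0.73
d₂ = d₁ − σ√T = 0.7337 − 0.4409 = 0.2928 ≈ 0.29
exp(−rT) = exp(−0.01·1.5) = 0.9851
N(−d₂) = N(-0.29) = 0.3859;  N(−d₁) = N(-0.73) = 0.2327
P = 170·0.9851·0.3859 − 210·0.2327 = 64.6255 − 48.8670 = 15.7585

15.76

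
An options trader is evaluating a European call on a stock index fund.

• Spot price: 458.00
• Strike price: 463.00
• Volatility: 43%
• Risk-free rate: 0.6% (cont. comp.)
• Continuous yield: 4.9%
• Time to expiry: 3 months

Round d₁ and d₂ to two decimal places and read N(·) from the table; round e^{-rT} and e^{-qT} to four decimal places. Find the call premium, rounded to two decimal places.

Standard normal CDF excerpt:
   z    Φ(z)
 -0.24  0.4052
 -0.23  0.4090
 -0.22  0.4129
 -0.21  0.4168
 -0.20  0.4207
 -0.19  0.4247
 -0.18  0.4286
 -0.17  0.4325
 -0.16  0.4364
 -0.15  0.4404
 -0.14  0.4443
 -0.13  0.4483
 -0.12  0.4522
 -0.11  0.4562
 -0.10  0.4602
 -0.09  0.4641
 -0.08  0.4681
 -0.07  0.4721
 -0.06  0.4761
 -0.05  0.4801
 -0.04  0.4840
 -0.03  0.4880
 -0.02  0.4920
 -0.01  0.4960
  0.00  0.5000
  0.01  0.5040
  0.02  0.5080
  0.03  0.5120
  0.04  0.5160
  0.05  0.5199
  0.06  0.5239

σ√T = 0.43 × 0.5000 = 0.2150
d₁ = [ln(458/463) + (0.006 − 0.049 + 0.43²/2)·0.25] / 0.2150 = [-0.0109 + 0.0124] / 0.2150 = 0.0070 ≈ 0.01
d₂ = d₁ − σ√T = 0.0070 − 0.2150 = -0.2080 ≈ -0.21
e^(−qT) = e^(−0.049·0.25) = 0.9878;  e^(−rT) = e^(−0.006·0.25) = 0.9985
C = 458·0.9878·N(0.01) − 463·0.9985·N(-0.21) = 458·0.9878·0.5040 − 463·0.9985·0.4168 = 228.0158 − 192.6889 = 35.3269

35.33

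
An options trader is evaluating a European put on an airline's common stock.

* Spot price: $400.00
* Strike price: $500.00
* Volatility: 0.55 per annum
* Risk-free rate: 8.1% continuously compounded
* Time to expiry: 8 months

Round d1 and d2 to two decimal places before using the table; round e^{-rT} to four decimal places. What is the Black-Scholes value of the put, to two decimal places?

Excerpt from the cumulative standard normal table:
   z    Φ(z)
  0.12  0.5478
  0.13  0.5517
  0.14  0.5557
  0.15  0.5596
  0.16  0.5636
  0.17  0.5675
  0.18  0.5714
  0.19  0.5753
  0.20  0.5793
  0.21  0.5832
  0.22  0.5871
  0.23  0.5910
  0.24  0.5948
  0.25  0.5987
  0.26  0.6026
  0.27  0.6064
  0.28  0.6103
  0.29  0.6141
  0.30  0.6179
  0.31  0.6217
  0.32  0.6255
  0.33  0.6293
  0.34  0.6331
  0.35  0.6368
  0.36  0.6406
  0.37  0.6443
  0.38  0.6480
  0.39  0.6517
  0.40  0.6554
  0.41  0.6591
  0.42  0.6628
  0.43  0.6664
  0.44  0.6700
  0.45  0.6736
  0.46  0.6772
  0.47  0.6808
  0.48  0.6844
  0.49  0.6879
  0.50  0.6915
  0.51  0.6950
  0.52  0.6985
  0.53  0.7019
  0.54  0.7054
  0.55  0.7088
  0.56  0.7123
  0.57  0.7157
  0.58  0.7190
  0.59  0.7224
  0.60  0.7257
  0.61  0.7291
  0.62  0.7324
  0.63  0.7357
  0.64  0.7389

$119.92

T = 0.6667;  σ√T = 0.4491
ln(S/K) + (r + σ²/2)T = ln(400/500) + (0.081 + 0.55²/2)·0.6667 = -0.2231 + 0.1548 = -0.0683
d₁ = -0.0683 / 0.4491 = -0.1521 which rounds to -0.15
d₂ = d₁ − σ√T = -0.1521 − 0.4491 = -0.6012 which rounds to -0.60
e^(−rT) = e^(−0.081·0.6667) = 0.9474
N(−d₂) = N(0.60) = 0.7257;  N(−d₁) = N(0.15) = 0.5596
P = 500·0.9474·0.7257 − 400·0.5596 = 343.7641 − 223.8400 = 119.9241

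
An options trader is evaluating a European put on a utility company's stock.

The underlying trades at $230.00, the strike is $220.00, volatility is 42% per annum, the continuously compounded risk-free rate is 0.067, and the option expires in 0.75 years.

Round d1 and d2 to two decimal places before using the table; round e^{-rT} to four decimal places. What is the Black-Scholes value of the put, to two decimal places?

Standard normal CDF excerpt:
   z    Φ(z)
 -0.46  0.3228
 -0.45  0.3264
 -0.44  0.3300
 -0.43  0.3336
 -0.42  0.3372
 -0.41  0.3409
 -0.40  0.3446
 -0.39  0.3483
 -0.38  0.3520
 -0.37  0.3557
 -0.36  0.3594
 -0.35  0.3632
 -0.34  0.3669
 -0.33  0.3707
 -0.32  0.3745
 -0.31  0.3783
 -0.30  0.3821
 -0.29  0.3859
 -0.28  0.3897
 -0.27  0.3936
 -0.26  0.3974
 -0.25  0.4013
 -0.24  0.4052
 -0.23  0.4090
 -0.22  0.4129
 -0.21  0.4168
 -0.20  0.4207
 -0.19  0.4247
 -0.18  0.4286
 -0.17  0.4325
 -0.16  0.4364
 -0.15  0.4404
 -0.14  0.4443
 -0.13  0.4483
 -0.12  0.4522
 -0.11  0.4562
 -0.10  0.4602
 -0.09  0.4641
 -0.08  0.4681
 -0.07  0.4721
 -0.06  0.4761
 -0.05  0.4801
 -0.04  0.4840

$22.04

T = 0.75;  σ√T = 0.3637
d₁ = [ln(230/220) + (0.067 + 0.42²/2)·0.75] / 0.3637 = [0.0445 + 0.1164] / 0.3637 = 0.4422 ≈ 0.44
d₂ = d₁ − σ√T = 0.4422 − 0.3637 = 0.0785 ≈ 0.08
exp(−rT) = exp(−0.067·0.75) = 0.9510
N(−d₂) = N(-0.08) = 0.4681;  N(−d₁) = N(-0.44) = 0.3300
P = 220·0.9510·0.4681 − 230·0.3300 = 97.9359 − 75.9000 = 22.0359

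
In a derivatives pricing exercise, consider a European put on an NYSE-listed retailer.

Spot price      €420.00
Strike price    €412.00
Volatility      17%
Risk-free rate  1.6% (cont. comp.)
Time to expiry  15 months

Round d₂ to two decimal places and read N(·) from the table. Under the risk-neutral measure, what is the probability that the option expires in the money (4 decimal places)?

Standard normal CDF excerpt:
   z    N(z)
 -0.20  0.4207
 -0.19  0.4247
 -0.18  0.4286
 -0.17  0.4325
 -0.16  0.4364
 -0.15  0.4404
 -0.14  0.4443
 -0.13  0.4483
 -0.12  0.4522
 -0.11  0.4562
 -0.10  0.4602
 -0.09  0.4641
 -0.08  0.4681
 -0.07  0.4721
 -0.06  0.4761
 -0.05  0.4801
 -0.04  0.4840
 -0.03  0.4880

0.4562

σ√T = 0.17 × 1.1180 = 0.1901
d₁ = [ln(420/412) + (0.016 + 0.17²/2)·1.25] / 0.1901 = [0.0192 + 0.0381] / 0.1901 = 0.3014 ≈ 0.30
d₂ = d₁ − σ√T = 0.3014 − 0.1901 = 0.1114 ≈ 0.11
Pr(exercise) under Q = N(−d₂) = N(-0.11) = 0.4562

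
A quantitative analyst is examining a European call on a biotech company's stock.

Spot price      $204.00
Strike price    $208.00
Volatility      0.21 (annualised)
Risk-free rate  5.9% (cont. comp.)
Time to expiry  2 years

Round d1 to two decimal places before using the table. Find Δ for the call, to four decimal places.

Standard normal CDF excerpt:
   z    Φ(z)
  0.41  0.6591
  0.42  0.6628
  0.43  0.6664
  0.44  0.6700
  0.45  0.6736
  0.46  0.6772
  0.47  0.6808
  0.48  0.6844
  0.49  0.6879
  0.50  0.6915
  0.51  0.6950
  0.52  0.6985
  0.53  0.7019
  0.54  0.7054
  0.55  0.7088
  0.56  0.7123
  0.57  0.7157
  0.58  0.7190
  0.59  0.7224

0.6844

σ√T = 0.21 × 1.4142 = 0.2970
d₁ = [ln(204/208) + (0.059 + 0.21²/2)·2] / 0.2970 = [-0.0194 + 0.1621] / 0.2970 = 0.4804 ⇒ 0.48
N(d₁) = N(0.48) = 0.6844
Δ_call = N(d₁) = 0.6844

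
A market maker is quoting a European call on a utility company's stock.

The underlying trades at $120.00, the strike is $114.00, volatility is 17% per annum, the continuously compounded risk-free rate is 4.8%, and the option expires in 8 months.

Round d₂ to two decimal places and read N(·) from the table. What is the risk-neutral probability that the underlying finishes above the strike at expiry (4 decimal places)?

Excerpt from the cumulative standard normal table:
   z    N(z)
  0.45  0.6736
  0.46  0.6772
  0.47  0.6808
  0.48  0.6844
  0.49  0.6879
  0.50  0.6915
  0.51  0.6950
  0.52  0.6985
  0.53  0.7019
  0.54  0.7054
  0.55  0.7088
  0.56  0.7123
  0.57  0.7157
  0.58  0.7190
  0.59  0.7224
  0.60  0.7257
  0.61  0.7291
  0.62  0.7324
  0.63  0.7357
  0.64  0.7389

0.7019

T = 0.6667;  σ√T = 0.1388
d₁ = [ln(120/114) + (0.048 + 0.17²/2)·0.6667] / 0.1388 = [0.0513 + 0.0416] / 0.1388 = 0.6695 which rounds to 0.67
d₂ = d₁ − σ√T = 0.6695 − 0.1388 = 0.5307 which rounds to 0.53
Pr(exercise) under Q = N(d₂) = 0.7019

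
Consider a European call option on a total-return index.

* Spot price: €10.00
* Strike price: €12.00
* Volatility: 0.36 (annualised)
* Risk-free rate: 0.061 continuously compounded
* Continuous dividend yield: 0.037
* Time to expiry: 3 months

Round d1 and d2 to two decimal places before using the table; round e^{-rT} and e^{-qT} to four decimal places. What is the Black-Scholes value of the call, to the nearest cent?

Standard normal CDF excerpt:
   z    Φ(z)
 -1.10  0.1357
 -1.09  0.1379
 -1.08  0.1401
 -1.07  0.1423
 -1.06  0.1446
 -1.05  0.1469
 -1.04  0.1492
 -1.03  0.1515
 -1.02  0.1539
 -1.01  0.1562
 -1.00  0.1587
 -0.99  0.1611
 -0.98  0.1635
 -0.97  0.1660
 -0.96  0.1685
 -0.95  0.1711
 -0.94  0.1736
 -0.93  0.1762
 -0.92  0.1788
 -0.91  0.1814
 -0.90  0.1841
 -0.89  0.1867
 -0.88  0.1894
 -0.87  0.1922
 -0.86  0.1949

€0.17

σ√T = 0.36 × 0.5000 = 0.1800
d₁ = [ln(10/12) + (0.061 − 0.037 + ½·0.36²)·0.25] / (σ√T) = (-0.1823 + 0.0222) / 0.1800 = -0.8896 which rounds to -0.89
d₂ = -0.8896 − 0.1800 = -1.0696 which rounds to -1.07
e^(−qT) = e^(−0.037·0.25) = 0.9908;  e^(−rT) = e^(−0.061·0.25) = 0.9849
C = 10·0.9908·N(-0.89) − 12·0.9849·N(-1.07) = 10·0.9908·0.1867 − 12·0.9849·0.1423 = 1.8498 − 1.6818 = 0.1680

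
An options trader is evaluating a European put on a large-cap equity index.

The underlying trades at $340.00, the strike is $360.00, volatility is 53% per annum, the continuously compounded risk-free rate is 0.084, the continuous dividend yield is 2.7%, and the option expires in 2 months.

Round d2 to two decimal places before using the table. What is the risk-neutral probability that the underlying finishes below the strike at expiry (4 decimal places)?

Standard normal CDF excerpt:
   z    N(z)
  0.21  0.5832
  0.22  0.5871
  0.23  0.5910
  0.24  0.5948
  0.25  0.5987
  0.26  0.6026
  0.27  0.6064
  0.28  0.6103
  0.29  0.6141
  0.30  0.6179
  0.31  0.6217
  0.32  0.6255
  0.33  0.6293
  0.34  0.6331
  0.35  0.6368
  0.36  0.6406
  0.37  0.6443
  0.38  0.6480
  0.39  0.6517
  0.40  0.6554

σ√T = 0.53·√0.1667 = 0.2164
d₁ = [ln(340/360) + (0.084 − 0.027 + 0.53²/2)·0.1667] / 0.2164 = [-0.0572 + 0.0329] / 0.2164 = -0.1121 which rounds to -0.11
d₂ = d₁ − σ√T = -0.1121 − 0.2164 = -0.3284 which rounds to -0.33
Pr(exercise) under Q = N(−d₂) = N(0.33) = 0.6293

0.6293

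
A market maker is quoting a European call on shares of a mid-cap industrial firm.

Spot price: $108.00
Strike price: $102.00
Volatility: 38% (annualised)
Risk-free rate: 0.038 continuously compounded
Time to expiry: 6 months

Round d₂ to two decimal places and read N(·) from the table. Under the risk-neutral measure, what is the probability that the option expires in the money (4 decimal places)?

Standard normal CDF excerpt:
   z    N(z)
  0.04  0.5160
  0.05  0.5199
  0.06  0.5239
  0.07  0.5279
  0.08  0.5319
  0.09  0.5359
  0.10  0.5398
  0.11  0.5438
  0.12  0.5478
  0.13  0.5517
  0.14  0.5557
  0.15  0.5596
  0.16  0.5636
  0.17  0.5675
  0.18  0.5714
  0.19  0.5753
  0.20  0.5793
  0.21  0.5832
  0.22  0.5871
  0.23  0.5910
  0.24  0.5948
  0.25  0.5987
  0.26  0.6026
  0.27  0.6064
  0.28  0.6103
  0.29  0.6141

0.5596

σ√T = 0.38 × 0.7071 = 0.2687
ln(S/K) + (r + σ²/2)T = ln(108/102) + (0.038 + 0.38²/2)·0.5 = 0.0572 + 0.0551 = 0.1123
d₁ = 0.1123 / 0.2687 = 0.4178 which rounds to 0.42
d₂ = d₁ − σ√T = 0.4178 − 0.2687 = 0.1491 which rounds to 0.15
Pr(exercise) under Q = N(d₂) = 0.5596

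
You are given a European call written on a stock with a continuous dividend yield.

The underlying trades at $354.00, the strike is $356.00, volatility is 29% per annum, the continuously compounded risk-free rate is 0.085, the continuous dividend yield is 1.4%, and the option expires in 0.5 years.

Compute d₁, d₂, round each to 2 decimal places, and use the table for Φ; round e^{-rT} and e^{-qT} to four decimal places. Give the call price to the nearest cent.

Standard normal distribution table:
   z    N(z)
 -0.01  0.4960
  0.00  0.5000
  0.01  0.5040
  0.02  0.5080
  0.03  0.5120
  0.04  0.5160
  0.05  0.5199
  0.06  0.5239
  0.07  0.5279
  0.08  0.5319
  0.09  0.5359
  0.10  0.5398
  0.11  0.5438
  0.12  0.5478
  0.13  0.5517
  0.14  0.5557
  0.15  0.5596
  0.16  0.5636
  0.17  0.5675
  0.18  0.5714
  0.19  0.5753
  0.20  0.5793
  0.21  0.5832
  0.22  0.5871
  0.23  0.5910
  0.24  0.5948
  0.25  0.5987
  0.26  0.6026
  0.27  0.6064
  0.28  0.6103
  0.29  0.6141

$34.40

σ√T = 0.29·√0.5 = 0.2051
d₁ = [ln(354/356) + (0.085 − 0.014 + 0.29²/2)·0.5] / 0.2051 = [-0.0056 + 0.0565] / 0.2051 = 0.2482 ⇒ 0.25
d₂ = d₁ − σ√T = 0.2482 − 0.2051 = 0.0431 ⇒ 0.04
exp(−qT) = exp(−0.014·0.5) = 0.9930;  exp(−rT) = exp(−0.085·0.5) = 0.9584
N(d₁) = N(0.25) = 0.5987;  N(d₂) = N(0.04) = 0.5160
C = 354·0.9930·0.5987 − 356·0.9584·0.5160 = 210.4562 − 176.0542 = 34.4020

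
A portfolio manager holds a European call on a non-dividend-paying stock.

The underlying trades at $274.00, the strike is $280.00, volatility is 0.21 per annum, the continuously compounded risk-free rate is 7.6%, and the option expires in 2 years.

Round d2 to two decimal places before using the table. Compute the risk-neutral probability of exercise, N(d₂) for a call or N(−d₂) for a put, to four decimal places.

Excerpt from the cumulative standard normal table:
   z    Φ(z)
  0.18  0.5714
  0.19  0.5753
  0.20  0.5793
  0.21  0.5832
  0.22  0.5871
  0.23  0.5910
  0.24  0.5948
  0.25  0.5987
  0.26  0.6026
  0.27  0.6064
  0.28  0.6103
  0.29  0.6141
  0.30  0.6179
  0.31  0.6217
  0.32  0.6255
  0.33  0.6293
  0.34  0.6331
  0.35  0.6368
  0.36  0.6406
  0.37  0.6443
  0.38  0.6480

0.6141

σ√T = 0.21 × 1.4142 = 0.2970
d₁ = [ln(274/280) + (0.076 + 0.21²/2)·2] / 0.2970 = [-0.0217 + 0.1961] / 0.2970 = 0.5874 ≈ 0.59
d₂ = d₁ − σ√T = 0.5874 − 0.2970 = 0.2904 ≈ 0.29
Pr(exercise) under Q = N(d₂) = 0.6141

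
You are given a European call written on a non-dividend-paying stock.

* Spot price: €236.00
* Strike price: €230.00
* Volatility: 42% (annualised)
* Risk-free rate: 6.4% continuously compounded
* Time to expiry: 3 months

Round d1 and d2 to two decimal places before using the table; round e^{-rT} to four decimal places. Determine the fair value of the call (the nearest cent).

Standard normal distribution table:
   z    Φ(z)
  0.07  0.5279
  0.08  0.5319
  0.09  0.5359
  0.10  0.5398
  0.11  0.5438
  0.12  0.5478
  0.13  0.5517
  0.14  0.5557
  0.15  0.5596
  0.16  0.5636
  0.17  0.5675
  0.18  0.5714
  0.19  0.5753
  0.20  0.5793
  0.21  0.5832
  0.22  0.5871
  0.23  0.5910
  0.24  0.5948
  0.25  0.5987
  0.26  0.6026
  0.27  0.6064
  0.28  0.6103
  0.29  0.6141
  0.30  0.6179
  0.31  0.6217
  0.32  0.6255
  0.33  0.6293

T = 0.25;  σ√T = 0.2100
d₁ = [ln(236/230) + (0.064 + 0.42²/2)·0.25] / 0.2100 = [0.0258 + 0.0381] / 0.2100 = 0.3038 which rounds to 0.30
d₂ = d₁ − σ√T = 0.3038 − 0.2100 = 0.0938 which rounds to 0.09
e^(−rT) = e^(−0.064·0.25) = 0.9841
C = 236·N(0.30) − 230·0.9841·N(0.09) = 236·0.6179 − 230·0.9841·0.5359 = 145.8244 − 121.2972 = 24.5272

€24.53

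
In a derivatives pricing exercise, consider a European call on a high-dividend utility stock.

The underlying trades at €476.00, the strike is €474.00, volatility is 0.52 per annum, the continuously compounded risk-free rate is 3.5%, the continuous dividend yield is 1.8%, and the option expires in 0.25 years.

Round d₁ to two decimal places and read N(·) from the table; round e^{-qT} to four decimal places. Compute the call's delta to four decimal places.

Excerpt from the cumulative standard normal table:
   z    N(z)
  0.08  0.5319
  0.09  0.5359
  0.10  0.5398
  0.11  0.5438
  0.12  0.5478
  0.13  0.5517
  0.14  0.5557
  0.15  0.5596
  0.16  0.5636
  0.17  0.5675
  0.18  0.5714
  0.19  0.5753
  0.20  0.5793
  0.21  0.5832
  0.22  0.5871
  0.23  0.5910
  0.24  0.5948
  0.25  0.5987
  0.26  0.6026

σ√T = 0.52 × 0.5000 = 0.2600
d₁ = [ln(476/474) + (0.035 − 0.018 + 0.52²/2)·0.25] / 0.2600 = [0.0042 + 0.0381] / 0.2600 = 0.1625 ≈ 0.16
N(d₁) = N(0.16) = 0.5636
Δ_call = e^(−qT)·N(d₁) = 0.9955·0.5636 = 0.5611

0.5611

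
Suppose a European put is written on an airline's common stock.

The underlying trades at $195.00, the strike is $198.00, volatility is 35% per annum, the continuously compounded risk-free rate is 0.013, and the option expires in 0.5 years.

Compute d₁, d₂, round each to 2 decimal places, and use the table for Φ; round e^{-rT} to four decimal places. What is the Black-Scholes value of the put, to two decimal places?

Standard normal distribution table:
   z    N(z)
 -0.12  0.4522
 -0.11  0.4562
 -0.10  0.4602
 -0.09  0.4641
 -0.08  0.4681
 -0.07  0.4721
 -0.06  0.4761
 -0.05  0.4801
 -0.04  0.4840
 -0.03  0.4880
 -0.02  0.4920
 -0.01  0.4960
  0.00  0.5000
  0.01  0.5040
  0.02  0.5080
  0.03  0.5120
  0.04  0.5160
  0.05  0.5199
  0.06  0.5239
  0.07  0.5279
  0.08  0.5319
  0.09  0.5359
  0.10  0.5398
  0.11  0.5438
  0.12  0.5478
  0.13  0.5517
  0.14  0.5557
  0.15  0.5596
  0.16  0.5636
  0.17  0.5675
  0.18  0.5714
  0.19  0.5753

T = 0.5;  σ√T = 0.2475
d₁ = [ln(195/198) + (0.013 + 0.35²/2)·0.5] / 0.2475 = [-0.0153 + 0.0371] / 0.2475 = 0.0883 ⇒ 0.09
d₂ = d₁ − σ√T = 0.0883 − 0.2475 = -0.1592 ⇒ -0.16
exp(−rT) = exp(−0.013·0.5) = 0.9935
N(−d₂) = N(0.16) = 0.5636;  N(−d₁) = N(-0.09) = 0.4641
P = 198·0.9935·0.5636 − 195·0.4641 = 110.8674 − 90.4995 = 20.3679

$20.37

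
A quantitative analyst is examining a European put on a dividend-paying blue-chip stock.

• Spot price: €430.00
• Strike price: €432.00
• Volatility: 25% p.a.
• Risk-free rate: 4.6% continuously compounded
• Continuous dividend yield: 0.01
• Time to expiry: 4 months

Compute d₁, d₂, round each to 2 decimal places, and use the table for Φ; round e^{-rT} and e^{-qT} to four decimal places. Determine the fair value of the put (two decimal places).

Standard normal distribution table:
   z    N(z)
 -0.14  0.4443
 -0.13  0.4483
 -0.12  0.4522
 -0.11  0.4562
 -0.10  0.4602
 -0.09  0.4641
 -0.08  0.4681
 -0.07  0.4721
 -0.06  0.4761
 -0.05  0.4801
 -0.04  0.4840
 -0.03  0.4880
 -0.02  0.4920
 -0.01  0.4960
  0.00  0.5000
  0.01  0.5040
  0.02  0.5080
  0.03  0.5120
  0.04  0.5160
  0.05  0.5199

€22.32

T = 0.3333;  σ√T = 0.1443
d₁ = [ln(430/432) + (0.046 − 0.01 + ½·0.25²)·0.3333] / (σ√T) = (-0.0046 + 0.0224) / 0.1443 = 0.1232 which rounds to 0.12
d₂ = 0.1232 − 0.1443 = -0.0212 which rounds to -0.02
exp(−qT) = exp(−0.01·0.3333) = 0.9967;  exp(−rT) = exp(−0.046·0.3333) = 0.9848
N(−d₂) = N(0.02) = 0.5080;  N(−d₁) = N(-0.12) = 0.4522
P = 432·0.9848·0.5080 − 430·0.9967·0.4522 = 216.1203 − 193.8043 = 22.3159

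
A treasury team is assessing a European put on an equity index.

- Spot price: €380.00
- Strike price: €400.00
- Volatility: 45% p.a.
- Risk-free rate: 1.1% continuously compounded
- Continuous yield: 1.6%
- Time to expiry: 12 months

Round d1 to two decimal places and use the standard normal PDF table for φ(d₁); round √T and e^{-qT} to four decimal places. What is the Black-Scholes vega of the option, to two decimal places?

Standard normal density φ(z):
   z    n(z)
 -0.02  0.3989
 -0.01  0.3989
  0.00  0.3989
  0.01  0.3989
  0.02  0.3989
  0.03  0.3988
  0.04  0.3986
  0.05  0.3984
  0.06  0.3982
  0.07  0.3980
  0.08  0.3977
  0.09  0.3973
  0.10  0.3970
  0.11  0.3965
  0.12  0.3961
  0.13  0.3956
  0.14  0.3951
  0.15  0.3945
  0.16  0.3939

σ√T = 0.45·√1 = 0.4500
d₁ = [ln(380/400) + (0.011 − 0.016 + ½·0.45²)·1] / (σ√T) = (-0.0513 + 0.0963) / 0.4500 = 0.0999 ≈ 0.10
√T = √1 = 1.0000
φ(d₁) = φ(0.10) = 0.3970
e^(−qT) = e^(−0.016·1) = 0.9841
vega = S·e^(−qT)·φ(d₁)·√T = 380·0.9841·0.3970·1.0000 = 148.4613

148.46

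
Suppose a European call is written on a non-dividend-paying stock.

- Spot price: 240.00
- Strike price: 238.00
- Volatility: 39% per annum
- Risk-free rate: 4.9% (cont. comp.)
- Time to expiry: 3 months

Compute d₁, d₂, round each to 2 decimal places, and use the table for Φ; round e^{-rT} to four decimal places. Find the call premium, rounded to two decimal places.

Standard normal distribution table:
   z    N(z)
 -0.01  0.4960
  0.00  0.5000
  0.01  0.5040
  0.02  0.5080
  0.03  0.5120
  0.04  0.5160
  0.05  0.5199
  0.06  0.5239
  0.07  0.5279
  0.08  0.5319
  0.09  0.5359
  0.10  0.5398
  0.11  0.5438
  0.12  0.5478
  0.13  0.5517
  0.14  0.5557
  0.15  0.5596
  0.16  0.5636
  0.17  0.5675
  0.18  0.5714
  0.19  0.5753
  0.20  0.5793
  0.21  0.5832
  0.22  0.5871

σ√T = 0.39 × 0.5000 = 0.1950
d₁ = [ln(240/238) + (0.049 + 0.39²/2)·0.25] / 0.1950 = [0.0084 + 0.0313] / 0.1950 = 0.2032 which rounds to 0.20
d₂ = d₁ − σ√T = 0.2032 − 0.1950 = 0.0082 which rounds to 0.01
e^(−rT) = e^(−0.049·0.25) = 0.9878
N(d₁) = N(0.20) = 0.5793;  N(d₂) = N(0.01) = 0.5040
C = 240·0.5793 − 238·0.9878·0.5040 = 139.0320 − 118.4886 = 20.5434

20.54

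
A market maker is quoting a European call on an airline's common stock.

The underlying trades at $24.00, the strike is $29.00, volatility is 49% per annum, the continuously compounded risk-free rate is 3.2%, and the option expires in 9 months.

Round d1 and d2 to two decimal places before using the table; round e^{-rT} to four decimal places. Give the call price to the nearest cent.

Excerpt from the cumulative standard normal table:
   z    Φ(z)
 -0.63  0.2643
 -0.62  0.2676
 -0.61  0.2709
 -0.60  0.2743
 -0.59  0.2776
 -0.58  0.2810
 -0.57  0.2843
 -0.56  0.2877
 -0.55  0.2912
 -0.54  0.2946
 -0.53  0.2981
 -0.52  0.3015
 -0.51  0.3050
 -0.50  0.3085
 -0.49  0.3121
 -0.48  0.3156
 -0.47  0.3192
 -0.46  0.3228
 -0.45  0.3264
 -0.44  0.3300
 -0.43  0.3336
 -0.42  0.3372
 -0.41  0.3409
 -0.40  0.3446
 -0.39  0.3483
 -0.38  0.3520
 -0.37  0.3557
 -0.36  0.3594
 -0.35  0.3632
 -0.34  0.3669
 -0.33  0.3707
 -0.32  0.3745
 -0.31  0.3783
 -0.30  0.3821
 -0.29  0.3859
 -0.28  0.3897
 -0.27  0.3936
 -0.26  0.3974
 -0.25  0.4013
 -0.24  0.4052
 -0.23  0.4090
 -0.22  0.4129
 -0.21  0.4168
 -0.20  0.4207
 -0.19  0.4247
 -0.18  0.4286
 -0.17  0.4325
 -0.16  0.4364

$2.52

σ√T = 0.49·√0.75 = 0.4244
ln(S/K) + (r + σ²/2)T = ln(24/29) + (0.032 + 0.49²/2)·0.75 = -0.1892 + 0.1140 = -0.0752
d₁ = -0.0752 / 0.4244 = -0.1772 → -0.18
d₂ = d₁ − σ√T = -0.1772 − 0.4244 = -0.6016 → -0.60
e^(−rT) = e^(−0.032·0.75) = 0.9763
N(d₁) = N(-0.18) = 0.4286;  N(d₂) = N(-0.60) = 0.2743
C = 24·0.4286 − 29·0.9763·0.2743 = 10.2864 − 7.7662 = 2.5202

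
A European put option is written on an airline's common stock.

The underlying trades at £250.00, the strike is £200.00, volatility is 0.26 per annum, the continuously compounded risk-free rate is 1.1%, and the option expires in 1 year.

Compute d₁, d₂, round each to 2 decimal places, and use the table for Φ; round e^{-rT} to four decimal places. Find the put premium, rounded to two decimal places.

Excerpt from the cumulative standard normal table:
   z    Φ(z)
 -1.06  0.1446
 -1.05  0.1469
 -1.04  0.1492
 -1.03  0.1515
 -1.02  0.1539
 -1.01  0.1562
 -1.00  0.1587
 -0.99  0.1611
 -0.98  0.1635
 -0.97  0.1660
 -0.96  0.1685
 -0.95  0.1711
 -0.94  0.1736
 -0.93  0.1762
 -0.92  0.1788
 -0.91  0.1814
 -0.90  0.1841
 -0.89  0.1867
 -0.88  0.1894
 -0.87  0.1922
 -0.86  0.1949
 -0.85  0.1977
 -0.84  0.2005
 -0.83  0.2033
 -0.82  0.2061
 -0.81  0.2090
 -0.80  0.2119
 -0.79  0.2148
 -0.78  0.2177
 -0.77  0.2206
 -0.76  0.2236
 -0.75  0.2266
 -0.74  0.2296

σ√T = 0.26 × 1.0000 = 0.2600
d₁ = [ln(250/200) + (0.011 + ½·0.26²)·1] / (σ√T) = (0.2231 + 0.0448) / 0.2600 = 1.0306 ⇒ 1.03
d₂ = 1.0306 − 0.2600 = 0.7706 ⇒ 0.77
e^(−rT) = e^(−0.011·1) = 0.9891
N(−d₂) = N(-0.77) = 0.2206;  N(−d₁) = N(-1.03) = 0.1515
P = 200·0.9891·0.2206 − 250·0.1515 = 43.6391 − 37.8750 = 5.7641

£5.76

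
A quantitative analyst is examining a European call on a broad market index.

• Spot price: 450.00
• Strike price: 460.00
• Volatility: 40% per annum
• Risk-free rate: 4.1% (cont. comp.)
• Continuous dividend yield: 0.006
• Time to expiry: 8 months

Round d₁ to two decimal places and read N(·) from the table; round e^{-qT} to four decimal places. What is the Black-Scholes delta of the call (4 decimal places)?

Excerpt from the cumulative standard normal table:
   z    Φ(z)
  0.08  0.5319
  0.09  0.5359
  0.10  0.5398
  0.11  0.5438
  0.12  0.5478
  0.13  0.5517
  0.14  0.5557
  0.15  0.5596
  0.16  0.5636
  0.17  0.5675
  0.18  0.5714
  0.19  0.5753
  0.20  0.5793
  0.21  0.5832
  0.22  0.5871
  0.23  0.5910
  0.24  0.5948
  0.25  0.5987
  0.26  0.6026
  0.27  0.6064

0.5652

σ√T = 0.4 × 0.8165 = 0.3266
d₁ = [ln(450/460) + (0.041 − 0.006 + 0.4²/2)·0.6667] / 0.3266 = [-0.0220 + 0.0767] / 0.3266 = 0.1674 → 0.17
N(d₁) = N(0.17) = 0.5675
Δ_call = e^(−qT)·N(d₁) = 0.9960·0.5675 = 0.5652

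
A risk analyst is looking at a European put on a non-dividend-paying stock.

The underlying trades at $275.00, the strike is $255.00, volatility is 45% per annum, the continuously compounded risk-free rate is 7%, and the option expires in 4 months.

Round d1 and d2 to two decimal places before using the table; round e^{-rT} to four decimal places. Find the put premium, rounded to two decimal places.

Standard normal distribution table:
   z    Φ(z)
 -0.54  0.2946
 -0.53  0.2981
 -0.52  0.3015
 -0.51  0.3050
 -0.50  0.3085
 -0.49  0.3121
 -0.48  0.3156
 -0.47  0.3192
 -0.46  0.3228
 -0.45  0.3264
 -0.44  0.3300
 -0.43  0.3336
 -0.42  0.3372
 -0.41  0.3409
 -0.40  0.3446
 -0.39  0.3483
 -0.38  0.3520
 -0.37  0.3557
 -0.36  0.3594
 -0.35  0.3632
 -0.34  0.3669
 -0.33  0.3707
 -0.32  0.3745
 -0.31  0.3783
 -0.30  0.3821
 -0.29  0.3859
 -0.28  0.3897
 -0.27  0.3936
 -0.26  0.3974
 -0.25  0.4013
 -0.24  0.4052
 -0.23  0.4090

$16.09

σ√T = 0.45 × 0.5774 = 0.2598
d₁ = [ln(275/255) + (0.07 + 0.45²/2)·0.3333] / 0.2598 = [0.0755 + 0.0571] / 0.2598 = 0.5103 → 0.51
d₂ = d₁ − σ√T = 0.5103 − 0.2598 = 0.2505 → 0.25
exp(−rT) = exp(−0.07·0.3333) = 0.9769
P = 255·0.9769·N(-0.25) − 275·N(-0.51) = 255·0.9769·0.4013 − 275·0.3050 = 99.9676 − 83.8750 = 16.0926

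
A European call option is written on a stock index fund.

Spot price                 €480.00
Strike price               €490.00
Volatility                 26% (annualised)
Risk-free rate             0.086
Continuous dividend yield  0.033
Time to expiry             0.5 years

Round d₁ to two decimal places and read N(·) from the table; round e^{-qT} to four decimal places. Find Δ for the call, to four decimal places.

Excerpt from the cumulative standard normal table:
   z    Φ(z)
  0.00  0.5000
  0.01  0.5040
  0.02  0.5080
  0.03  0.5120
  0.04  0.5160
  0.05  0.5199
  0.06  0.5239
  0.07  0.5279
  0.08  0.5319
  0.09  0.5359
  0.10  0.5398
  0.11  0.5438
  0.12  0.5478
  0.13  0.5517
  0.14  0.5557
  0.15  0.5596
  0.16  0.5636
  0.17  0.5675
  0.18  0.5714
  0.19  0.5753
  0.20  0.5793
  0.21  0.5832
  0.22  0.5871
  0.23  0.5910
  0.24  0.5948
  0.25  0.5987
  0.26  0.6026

0.5388

T = 0.5;  σ√T = 0.1838
d₁ = [ln(480/490) + (0.086 − 0.033 + ½·0.26²)·0.5] / (σ√T) = (-0.0206 + 0.0434) / 0.1838 = 0.1239 ≈ 0.12
N(d₁) = N(0.12) = 0.5478
Δ_call = e^(−qT)·N(d₁) = 0.9836·0.5478 = 0.5388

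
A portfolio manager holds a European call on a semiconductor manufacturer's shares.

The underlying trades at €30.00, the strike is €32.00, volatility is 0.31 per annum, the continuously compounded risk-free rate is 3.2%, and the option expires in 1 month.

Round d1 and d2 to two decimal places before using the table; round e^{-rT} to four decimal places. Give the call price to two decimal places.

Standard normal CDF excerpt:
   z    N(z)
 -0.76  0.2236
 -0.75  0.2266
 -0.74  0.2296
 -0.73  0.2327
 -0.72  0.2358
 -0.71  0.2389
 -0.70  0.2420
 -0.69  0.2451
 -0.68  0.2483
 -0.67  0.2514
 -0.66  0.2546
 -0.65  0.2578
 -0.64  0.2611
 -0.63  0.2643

€0.41

T = 0.08333;  σ√T = 0.0895
d₁ = [ln(30/32) + (0.032 + ½·0.31²)·0.08333] / (σ√T) = (-0.0645 + 0.0067) / 0.0895 = -0.6466 ⇒ -0.65
d₂ = -0.6466 − 0.0895 = -0.7361 ⇒ -0.74
exp(−rT) = exp(−0.032·0.08333) = 0.9973
N(d₁) = N(-0.65) = 0.2578;  N(d₂) = N(-0.74) = 0.2296
C = 30·0.2578 − 32·0.9973·0.2296 = 7.7340 − 7.3274 = 0.4066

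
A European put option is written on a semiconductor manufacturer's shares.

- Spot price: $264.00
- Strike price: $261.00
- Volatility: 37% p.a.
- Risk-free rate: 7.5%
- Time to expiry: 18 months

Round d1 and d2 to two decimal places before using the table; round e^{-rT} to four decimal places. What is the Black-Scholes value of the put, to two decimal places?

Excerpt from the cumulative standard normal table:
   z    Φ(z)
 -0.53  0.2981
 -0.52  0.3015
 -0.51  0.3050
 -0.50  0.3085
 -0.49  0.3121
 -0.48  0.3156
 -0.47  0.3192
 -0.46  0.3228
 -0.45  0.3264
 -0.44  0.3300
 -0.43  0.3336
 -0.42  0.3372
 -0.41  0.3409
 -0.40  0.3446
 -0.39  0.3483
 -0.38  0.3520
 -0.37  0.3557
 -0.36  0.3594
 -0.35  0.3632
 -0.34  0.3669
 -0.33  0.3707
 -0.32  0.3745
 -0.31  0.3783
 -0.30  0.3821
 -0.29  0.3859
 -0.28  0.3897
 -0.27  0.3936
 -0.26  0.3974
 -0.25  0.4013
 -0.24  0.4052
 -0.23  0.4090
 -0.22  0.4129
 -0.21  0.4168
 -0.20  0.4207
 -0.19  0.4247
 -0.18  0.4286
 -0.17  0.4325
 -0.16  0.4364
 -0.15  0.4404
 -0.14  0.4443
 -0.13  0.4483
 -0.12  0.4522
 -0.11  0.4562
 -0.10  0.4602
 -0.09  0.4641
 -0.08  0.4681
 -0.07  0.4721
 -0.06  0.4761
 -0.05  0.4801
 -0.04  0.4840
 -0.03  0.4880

$30.53

T = 1.5;  σ√T = 0.4532
d₁ = [ln(264/261) + (0.075 + 0.37²/2)·1.5] / 0.4532 = [0.0114 + 0.2152] / 0.4532 = 0.5001 ≈ 0.50
d₂ = d₁ − σ√T = 0.5001 − 0.4532 = 0.0469 ≈ 0.05
e^(−rT) = e^(−0.075·1.5) = 0.8936
N(−d₂) = N(-0.05) = 0.4801;  N(−d₁) = N(-0.50) = 0.3085
P = 261·0.8936·0.4801 − 264·0.3085 = 111.9735 − 81.4440 = 30.5295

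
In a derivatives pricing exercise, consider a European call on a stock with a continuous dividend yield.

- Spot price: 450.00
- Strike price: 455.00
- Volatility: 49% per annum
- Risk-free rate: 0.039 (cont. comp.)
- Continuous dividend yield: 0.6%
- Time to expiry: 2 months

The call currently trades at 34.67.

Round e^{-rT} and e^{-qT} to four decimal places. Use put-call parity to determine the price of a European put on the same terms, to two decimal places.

37.16

exp(−qT) = exp(−0.006·0.1667) = 0.9990;  exp(−rT) = exp(−0.039·0.1667) = 0.9935
Put-call parity: C − P = S·e^(−qT) − K·e^(−rT) = 450·0.9990 − 455·0.9935 = 449.5500 − 452.0425 = -2.4925
P = C − (C − P) = 34.67 − (-2.4925) = 37.1625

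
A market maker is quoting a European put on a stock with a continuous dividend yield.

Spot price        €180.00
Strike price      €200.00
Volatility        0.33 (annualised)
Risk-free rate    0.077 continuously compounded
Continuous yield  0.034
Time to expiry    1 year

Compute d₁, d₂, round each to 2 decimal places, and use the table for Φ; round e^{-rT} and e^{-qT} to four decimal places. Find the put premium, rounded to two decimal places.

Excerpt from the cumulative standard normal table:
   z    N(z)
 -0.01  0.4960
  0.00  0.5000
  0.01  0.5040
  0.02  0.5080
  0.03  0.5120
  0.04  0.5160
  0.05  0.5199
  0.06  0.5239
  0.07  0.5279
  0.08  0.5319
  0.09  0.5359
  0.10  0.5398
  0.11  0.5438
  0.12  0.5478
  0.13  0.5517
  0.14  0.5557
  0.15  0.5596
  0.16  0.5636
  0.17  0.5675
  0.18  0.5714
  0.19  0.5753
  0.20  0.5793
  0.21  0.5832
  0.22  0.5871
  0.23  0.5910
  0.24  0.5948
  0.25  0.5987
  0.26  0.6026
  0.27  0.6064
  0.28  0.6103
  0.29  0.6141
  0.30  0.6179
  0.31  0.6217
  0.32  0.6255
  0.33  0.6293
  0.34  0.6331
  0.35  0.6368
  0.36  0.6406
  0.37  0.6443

€29.54

T = 1;  σ√T = 0.3300
ln(S/K) + (r − q + σ²/2)T = ln(180/200) + (0.077 − 0.034 + 0.33²/2)·1 = -0.1054 + 0.0975 = -0.0079
d₁ = -0.0079 / 0.3300 = -0.0240 → -0.02
d₂ = d₁ − σ√T = -0.0240 − 0.3300 = -0.3540 → -0.35
exp(−qT) = exp(−0.034·1) = 0.9666;  exp(−rT) = exp(−0.077·1) = 0.9259
N(−d₂) = N(0.35) = 0.6368;  N(−d₁) = N(0.02) = 0.5080
P = 200·0.9259·0.6368 − 180·0.9666·0.5080 = 117.9226 − 88.3859 = 29.5367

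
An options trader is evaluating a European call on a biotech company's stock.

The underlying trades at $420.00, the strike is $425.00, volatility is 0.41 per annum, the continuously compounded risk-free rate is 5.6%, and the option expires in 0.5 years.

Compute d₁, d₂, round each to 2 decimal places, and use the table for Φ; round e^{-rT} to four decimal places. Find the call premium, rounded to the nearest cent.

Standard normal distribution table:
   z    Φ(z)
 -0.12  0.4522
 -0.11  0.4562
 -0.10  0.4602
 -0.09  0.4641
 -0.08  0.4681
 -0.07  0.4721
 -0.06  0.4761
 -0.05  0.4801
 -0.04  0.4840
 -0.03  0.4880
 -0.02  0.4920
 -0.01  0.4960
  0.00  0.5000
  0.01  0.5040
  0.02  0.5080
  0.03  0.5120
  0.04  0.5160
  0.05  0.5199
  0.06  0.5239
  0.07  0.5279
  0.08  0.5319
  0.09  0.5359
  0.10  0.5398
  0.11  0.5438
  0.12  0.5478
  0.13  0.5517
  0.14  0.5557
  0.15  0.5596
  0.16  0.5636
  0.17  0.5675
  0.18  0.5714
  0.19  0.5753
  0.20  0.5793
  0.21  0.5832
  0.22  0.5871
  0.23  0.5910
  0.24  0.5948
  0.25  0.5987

σ√T = 0.41·√0.5 = 0.2899
d₁ = [ln(420/425) + (0.056 + 0.41²/2)·0.5] / 0.2899 = [-0.0118 + 0.0700] / 0.2899 = 0.2007 ≈ 0.20
d₂ = d₁ − σ√T = 0.2007 − 0.2899 = -0.0892 ≈ -0.09
e^(−rT) = e^(−0.056·0.5) = 0.9724
N(d₁) = N(0.20) = 0.5793;  N(d₂) = N(-0.09) = 0.4641
C = 420·0.5793 − 425·0.9724·0.4641 = 243.3060 − 191.7986 = 51.5074

$51.51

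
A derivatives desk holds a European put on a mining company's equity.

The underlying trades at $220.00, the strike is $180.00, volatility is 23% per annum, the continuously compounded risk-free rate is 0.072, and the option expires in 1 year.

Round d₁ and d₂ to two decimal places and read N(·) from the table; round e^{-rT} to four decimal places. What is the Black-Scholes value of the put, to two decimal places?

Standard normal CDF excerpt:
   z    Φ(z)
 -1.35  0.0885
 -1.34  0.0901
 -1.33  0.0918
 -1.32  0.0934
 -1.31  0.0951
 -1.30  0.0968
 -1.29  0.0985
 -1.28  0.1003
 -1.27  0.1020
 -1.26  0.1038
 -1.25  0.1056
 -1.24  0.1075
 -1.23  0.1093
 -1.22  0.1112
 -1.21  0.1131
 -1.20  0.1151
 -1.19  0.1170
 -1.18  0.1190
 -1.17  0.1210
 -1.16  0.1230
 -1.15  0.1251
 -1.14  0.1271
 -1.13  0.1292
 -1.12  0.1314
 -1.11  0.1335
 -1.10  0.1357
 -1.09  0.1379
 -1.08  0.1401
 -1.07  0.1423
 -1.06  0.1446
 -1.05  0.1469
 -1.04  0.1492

T = 1;  σ√T = 0.2300
d₁ = [ln(220/180) + (0.072 + ½·0.23²)·1] / (σ√T) = (0.2007 + 0.0984) / 0.2300 = 1.3005 which rounds to 1.30
d₂ = 1.3005 − 0.2300 = 1.0705 which rounds to 1.07
exp(−rT) = exp(−0.072·1) = 0.9305
N(−d₂) = N(-1.07) = 0.1423;  N(−d₁) = N(-1.30) = 0.0968
P = 180·0.9305·0.1423 − 220·0.0968 = 23.8338 − 21.2960 = 2.5378

$2.54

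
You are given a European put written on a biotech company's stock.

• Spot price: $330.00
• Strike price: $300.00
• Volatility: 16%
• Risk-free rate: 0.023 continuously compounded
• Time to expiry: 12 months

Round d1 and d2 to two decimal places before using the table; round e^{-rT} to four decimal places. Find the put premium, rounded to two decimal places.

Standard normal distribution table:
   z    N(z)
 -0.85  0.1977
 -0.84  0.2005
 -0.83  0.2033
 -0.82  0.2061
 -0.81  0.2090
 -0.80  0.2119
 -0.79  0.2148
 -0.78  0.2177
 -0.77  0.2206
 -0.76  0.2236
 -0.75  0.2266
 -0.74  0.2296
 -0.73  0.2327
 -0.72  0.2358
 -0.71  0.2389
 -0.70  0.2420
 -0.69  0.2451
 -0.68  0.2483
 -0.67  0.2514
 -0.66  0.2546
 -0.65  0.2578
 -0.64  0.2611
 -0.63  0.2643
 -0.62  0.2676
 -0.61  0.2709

σ√T = 0.16 × 1.0000 = 0.1600
d₁ = [ln(330/300) + (0.023 + 0.16²/2)·1] / 0.1600 = [0.0953 + 0.0358] / 0.1600 = 0.8194 ⇒ 0.82
d₂ = d₁ − σ√T = 0.8194 − 0.1600 = 0.6594 ⇒ 0.66
e^(−rT) = e^(−0.023·1) = 0.9773
N(−d₂) = N(-0.66) = 0.2546;  N(−d₁) = N(-0.82) = 0.2061
P = 300·0.9773·0.2546 − 330·0.2061 = 74.6462 − 68.0130 = 6.6332

$6.63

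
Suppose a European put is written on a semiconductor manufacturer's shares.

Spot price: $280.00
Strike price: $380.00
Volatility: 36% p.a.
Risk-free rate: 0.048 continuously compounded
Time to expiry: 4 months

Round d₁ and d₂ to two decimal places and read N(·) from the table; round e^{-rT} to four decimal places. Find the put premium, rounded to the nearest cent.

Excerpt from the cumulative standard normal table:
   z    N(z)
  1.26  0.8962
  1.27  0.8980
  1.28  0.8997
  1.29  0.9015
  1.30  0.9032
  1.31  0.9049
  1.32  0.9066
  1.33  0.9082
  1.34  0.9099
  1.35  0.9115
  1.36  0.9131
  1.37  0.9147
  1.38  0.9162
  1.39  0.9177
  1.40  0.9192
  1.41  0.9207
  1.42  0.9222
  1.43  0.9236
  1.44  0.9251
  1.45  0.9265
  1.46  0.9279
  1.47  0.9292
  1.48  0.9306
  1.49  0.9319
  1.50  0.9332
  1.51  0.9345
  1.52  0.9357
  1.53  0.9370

$96.56

σ√T = 0.36·√0.3333 = 0.2078
ln(S/K) + (r + σ²/2)T = ln(280/380) + (0.048 + 0.36²/2)·0.3333 = -0.3054 + 0.0376 = -0.2678
d₁ = -0.2678 / 0.2078 = -1.2884 ≈ -1.29
d₂ = d₁ − σ√T = -1.2884 − 0.2078 = -1.4962 ≈ -1.50
exp(−rT) = exp(−0.048·0.3333) = 0.9841
N(−d₂) = N(1.50) = 0.9332;  N(−d₁) = N(1.29) = 0.9015
P = 380·0.9841·0.9332 − 280·0.9015 = 348.9776 − 252.4200 = 96.5576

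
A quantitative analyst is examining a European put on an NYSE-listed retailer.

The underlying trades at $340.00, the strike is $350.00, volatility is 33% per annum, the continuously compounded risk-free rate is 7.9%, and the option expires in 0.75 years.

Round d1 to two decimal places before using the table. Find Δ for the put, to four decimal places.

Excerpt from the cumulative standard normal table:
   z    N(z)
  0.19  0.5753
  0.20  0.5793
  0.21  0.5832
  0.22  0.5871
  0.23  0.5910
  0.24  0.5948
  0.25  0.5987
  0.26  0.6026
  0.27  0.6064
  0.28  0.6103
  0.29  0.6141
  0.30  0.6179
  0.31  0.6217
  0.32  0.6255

-0.4013

σ√T = 0.33·√0.75 = 0.2858
d₁ = [ln(340/350) + (0.079 + ½·0.33²)·0.75] / (σ√T) = (-0.0290 + 0.1001) / 0.2858 = 0.2488 which rounds to 0.25
N(d₁) = N(0.25) = 0.5987
Δ_put = N(d₁) − 1 = 0.5987 − 1 = -0.4013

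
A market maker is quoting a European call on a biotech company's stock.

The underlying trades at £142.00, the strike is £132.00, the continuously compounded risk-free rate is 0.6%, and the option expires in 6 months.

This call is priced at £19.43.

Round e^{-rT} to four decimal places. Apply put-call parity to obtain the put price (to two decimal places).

£9.03

exp(−rT) = exp(−0.006·0.5) = 0.9970
Put-call parity: C − P = S − K·e^(−rT) = 142 − 132·0.9970 = 142 − 131.6040 = 10.3960
P = C − (C − P) = 19.43 − (10.3960) = 9.0340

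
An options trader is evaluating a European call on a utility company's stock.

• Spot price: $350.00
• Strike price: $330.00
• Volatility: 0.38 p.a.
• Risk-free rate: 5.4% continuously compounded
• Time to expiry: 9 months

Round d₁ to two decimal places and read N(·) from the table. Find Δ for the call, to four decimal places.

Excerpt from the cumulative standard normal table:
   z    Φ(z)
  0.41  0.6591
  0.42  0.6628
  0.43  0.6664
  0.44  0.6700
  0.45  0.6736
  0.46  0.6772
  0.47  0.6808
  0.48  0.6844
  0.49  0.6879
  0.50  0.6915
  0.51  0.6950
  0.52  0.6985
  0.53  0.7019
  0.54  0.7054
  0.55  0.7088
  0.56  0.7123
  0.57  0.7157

0.6808

σ√T = 0.38·√0.75 = 0.3291
d₁ = [ln(350/330) + (0.054 + 0.38²/2)·0.75] / 0.3291 = [0.0588 + 0.0947] / 0.3291 = 0.4664 → 0.47
N(d₁) = N(0.47) = 0.6808
Δ_call = N(d₁) = 0.6808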